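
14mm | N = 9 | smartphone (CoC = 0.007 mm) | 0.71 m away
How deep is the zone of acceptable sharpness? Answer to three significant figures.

334 mm

Hyperfocal distance H = f²/(N·c) + f = 14²/(9 × 0.007) + 14 = 196/0.063 + 14 ≈ 3125.1 mm ≈ 3.125 m.
Near limit Dn = s·(H − f)/(H + s − 2f) = 710 × (3125.1 − 14) / (3125.1 + 710 − 2 × 14) = 710 × 3111.1 / 3807.1 ≈ 580.20 mm.
Far limit Df = s·(H − f)/(H − s) = 710 × (3125.1 − 14) / (3125.1 − 710) = 710 × 3111.1 / 2415.1 ≈ 914.61 mm.
Depth of field = Df − Dn = 914.61 − 580.20 ≈ 334.41 mm.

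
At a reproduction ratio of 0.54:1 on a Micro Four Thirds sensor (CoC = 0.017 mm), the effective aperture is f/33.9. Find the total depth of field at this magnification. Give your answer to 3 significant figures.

At magnification m, DoF ≈ 2·N_eff·c/m² = 2 × 33.9 × 0.017 / 0.54² = 1.153 / 0.2916 ≈ 3.95 mm.

3.95 mm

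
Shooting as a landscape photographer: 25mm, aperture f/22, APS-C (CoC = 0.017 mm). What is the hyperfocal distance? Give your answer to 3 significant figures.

Hyperfocal distance H = f²/(N·c) + f = 25²/(22 × 0.017) + 25 = 625/0.374 + 25 ≈ 1696.1 mm ≈ 1.70 m.

1.70 m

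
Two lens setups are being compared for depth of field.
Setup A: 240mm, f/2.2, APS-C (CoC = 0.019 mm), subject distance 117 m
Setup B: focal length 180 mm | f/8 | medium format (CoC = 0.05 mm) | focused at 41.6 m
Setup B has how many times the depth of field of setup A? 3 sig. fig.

Setup A: H = 240²/(2.2×0.019) + 240 ≈ 1378230.4 mm; DoF = Df − Dn = 127831 − 107861 ≈ 19970 mm.
Setup B: H = 180²/(8×0.05) + 180 ≈ 81180.0 mm; DoF = Df − Dn = 85134 − 27525 ≈ 57609 mm.
Ratio = 57609 / 19970 ≈ 2.88.

2.88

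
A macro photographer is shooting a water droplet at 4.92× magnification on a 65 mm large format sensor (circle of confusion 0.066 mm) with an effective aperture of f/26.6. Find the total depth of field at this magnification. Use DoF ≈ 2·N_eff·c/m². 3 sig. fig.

At magnification m, DoF ≈ 2·N_eff·c/m² = 2 × 26.6 × 0.066 / 4.92² = 3.511 / 24.21 ≈ 0.145 mm.

0.145 mm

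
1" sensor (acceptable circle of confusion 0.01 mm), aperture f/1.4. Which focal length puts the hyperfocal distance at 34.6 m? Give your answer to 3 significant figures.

22.0 mm

From H = f²/(N·c) + f, with f ≪ H: f ≈ √(H·N·c) = √(34600 × 1.4 × 0.01) = √484.40 ≈ 22.01 mm.
The +f correction barely moves this — solving exactly, f² + N·c·f − N·c·H = 0 ⇒ f = (−N·c + √((N·c)² + 4·N·c·H))/2 = (−0.014 + √1937.6)/2 ≈ 22.002 mm, so f ≈ 22.0 mm.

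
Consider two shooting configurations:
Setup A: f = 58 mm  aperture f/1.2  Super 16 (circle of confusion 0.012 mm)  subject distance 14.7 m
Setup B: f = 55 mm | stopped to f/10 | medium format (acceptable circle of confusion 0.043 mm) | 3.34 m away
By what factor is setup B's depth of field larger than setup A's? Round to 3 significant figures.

Setup A: H = 58²/(1.2×0.012) + 58 ≈ 233669.1 mm; DoF = Df − Dn = 15683.0 − 13833.0 ≈ 1850.0 mm.
Setup B: H = 55²/(10×0.043) + 55 ≈ 7089.9 mm; DoF = Df − Dn = 6265.9 − 2276.8 ≈ 3989.1 mm.
Ratio = 3989.1 / 1850.0 ≈ 2.16.

2.16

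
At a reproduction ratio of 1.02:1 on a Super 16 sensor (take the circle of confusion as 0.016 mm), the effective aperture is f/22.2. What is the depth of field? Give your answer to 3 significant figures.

At magnification m, DoF ≈ 2·N_eff·c/m² = 2 × 22.2 × 0.016 / 1.02² = 0.7104 / 1.04 ≈ 0.683 mm.

0.683 mm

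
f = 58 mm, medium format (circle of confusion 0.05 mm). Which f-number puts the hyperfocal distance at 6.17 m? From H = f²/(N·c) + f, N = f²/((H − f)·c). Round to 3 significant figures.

f/11

Rearrange H = f²/(N·c) + f for N: N = f² / ((H − f)·c).
N = 58² / ((6170 − 58) × 0.05) = 3364 / 305.6 ≈ 11.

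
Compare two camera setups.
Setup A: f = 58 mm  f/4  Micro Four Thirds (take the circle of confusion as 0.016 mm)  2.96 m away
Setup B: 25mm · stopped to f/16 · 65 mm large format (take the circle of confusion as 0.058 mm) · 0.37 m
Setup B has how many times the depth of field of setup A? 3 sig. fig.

1.57

Setup A: H = 58²/(4×0.016) + 58 ≈ 52620.5 mm; DoF = Df − Dn = 3132.97 − 2805.13 ≈ 327.84 mm.
Setup B: H = 25²/(16×0.058) + 25 ≈ 698.5 mm; DoF = Df − Dn = 758.59 − 244.67 ≈ 513.92 mm.
Ratio = 513.92 / 327.84 ≈ 1.57.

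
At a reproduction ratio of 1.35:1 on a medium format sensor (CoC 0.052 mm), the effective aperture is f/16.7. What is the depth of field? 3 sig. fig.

At magnification m, DoF ≈ 2·N_eff·c/m² = 2 × 16.7 × 0.052 / 1.35² = 1.737 / 1.823 ≈ 0.953 mm.

0.953 mm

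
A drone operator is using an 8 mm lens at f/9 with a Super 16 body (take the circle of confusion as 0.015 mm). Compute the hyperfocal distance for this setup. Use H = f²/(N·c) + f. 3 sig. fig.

Hyperfocal distance H = f²/(N·c) + f = 8²/(9 × 0.015) + 8 = 64/0.135 + 8 ≈ 482.1 mm ≈ 0.482 m.

482 mm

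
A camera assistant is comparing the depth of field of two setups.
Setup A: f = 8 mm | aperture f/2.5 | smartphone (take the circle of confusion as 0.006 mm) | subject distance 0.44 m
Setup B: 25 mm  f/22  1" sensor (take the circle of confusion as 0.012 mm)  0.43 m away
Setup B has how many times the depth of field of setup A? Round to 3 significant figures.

1.68

Setup A: H = 8²/(2.5×0.006) + 8 ≈ 4274.7 mm; DoF = Df − Dn = 489.569 − 399.546 ≈ 90.023 mm.
Setup B: H = 25²/(22×0.012) + 25 ≈ 2392.4 mm; DoF = Df − Dn = 518.74 − 367.18 ≈ 151.56 mm.
Ratio = 151.56 / 90.023 ≈ 1.68.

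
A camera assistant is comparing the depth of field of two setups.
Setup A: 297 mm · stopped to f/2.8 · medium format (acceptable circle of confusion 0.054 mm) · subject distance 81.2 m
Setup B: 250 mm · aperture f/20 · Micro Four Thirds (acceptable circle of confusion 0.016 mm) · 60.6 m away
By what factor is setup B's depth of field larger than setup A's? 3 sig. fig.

Setup A: H = 297²/(2.8×0.054) + 297 ≈ 583689.9 mm; DoF = Df − Dn = 94274 − 71311 ≈ 22963 mm.
Setup B: H = 250²/(20×0.016) + 250 ≈ 195562.5 mm; DoF = Df − Dn = 87698 − 46295 ≈ 41403 mm.
Ratio = 41403 / 22963 ≈ 1.80.

1.80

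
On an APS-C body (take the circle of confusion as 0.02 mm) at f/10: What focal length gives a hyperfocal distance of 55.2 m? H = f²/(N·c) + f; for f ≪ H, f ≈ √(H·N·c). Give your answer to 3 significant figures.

From H = f²/(N·c) + f, with f ≪ H: f ≈ √(H·N·c) = √(55200 × 10 × 0.02) = √11040 ≈ 105.1 mm.
The +f correction barely moves this — solving exactly, f² + N·c·f − N·c·H = 0 ⇒ f = (−N·c + √((N·c)² + 4·N·c·H))/2 = (−0.2 + √44160)/2 ≈ 104.97 mm, so f ≈ 105 mm.

105 mm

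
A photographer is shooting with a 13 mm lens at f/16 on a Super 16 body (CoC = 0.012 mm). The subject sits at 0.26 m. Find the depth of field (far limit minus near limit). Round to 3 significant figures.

158 mm

Hyperfocal distance H = f²/(N·c) + f = 13²/(16 × 0.012) + 13 = 169/0.192 + 13 ≈ 893.2 mm ≈ 0.893 m.
Near limit Dn = s·(H − f)/(H + s − 2f) = 260 × (893.2 − 13) / (893.2 + 260 − 2 × 13) = 260 × 880.2 / 1127.2 ≈ 203.03 mm.
Far limit Df = s·(H − f)/(H − s) = 260 × (893.2 − 13) / (893.2 − 260) = 260 × 880.2 / 633.2 ≈ 361.42 mm.
Depth of field = Df − Dn = 361.42 − 203.03 ≈ 158.39 mm.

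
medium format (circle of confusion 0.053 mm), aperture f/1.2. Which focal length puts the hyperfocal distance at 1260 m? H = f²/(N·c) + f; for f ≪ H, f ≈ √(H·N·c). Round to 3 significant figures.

From H = f²/(N·c) + f, with f ≪ H: f ≈ √(H·N·c) = √(1260000 × 1.2 × 0.053) = √80136 ≈ 283.1 mm.
The +f correction barely moves this — solving exactly, f² + N·c·f − N·c·H = 0 ⇒ f = (−N·c + √((N·c)² + 4·N·c·H))/2 = (−0.0636 + √320544)/2 ≈ 283.05 mm, so f ≈ 283 mm.

283 mm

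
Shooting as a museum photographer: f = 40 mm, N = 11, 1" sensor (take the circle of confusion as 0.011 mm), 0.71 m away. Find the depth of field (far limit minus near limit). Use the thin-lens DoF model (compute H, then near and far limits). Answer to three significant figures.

72.1 mm

Hyperfocal distance H = f²/(N·c) + f = 40²/(11 × 0.011) + 40 = 1600/0.121 + 40 ≈ 13263.1 mm ≈ 13.26 m.
Near limit Dn = s·(H − f)/(H + s − 2f) = 710 × (13263.1 − 40) / (13263.1 + 710 − 2 × 40) = 710 × 13223.1 / 13893.1 ≈ 675.760 mm.
Far limit Df = s·(H − f)/(H − s) = 710 × (13263.1 − 40) / (13263.1 − 710) = 710 × 13223.1 / 12553.1 ≈ 747.895 mm.
Depth of field = Df − Dn = 747.895 − 675.760 ≈ 72.135 mm.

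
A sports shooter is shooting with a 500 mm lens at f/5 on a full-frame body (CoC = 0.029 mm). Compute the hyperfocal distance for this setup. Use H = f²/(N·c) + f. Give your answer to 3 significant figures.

1720 m

Hyperfocal distance H = f²/(N·c) + f = 500²/(5 × 0.029) + 500 = 250000/0.145 + 500 ≈ 1724637.9 mm ≈ 1720 m.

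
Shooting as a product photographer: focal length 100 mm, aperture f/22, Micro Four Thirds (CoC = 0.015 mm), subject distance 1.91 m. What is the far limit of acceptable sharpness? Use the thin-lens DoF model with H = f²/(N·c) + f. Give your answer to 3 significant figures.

Hyperfocal distance H = f²/(N·c) + f = 100²/(22 × 0.015) + 100 = 10000/0.33 + 100 ≈ 30403.0 mm ≈ 30.40 m.
Far limit Df = s·(H − f)/(H − s) = 1910 × (30403.0 − 100) / (30403.0 − 1910) = 1910 × 30303.0 / 28493.0 ≈ 2031.3 mm ≈ 2.03 m.

2.03 m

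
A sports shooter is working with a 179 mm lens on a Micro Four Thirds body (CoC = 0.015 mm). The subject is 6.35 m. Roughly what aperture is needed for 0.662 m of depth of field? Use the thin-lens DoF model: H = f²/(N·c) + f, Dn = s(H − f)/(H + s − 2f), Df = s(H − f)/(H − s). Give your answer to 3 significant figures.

f/18

Write h = H − f = f²/(N·c). The thin-lens limits are Dn = s·h/(h + (s−f)) and Df = s·h/(h − (s−f)), so DoF = Df − Dn = 2·s·(s−f)·h / (h² − (s−f)²).
That is a quadratic in h: DoF·h² − 2·s·(s−f)·h − DoF·(s−f)² = 0 ⇒ h = (s−f)·(s + √(s² + DoF²)) / DoF = 6171 × (6350 + √(6350² + 662²)) / 662 = 6171 × (6350 + 6384.41) / 662 ≈ 118707 mm.
Then N = f²/(c·h) = 179² / (0.015 × 118707) = 32041 / 1780.6 ≈ 18.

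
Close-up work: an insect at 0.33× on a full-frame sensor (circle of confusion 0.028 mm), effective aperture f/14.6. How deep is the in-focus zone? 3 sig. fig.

At magnification m, DoF ≈ 2·N_eff·c/m² = 2 × 14.6 × 0.028 / 0.33² = 0.8176 / 0.1089 ≈ 7.51 mm.

7.51 mm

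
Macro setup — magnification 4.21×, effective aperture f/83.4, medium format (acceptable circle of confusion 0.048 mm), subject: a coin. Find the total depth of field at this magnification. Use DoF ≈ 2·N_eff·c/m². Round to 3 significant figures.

0.452 mm

At magnification m, DoF ≈ 2·N_eff·c/m² = 2 × 83.4 × 0.048 / 4.21² = 8.006 / 17.72 ≈ 0.452 mm.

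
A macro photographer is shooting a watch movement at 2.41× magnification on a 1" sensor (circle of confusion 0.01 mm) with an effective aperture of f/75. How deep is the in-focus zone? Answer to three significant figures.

At magnification m, DoF ≈ 2·N_eff·c/m² = 2 × 75 × 0.01 / 2.41² = 1.5 / 5.808 ≈ 0.258 mm.

0.258 mm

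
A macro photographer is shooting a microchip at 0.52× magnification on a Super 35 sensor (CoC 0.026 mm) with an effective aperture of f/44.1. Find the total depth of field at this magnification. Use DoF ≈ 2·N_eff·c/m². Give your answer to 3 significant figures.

8.48 mm

At magnification m, DoF ≈ 2·N_eff·c/m² = 2 × 44.1 × 0.026 / 0.52² = 2.293 / 0.2704 ≈ 8.48 mm.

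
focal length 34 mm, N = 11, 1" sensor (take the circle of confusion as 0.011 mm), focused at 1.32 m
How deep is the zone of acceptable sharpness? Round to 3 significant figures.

362 mm

Hyperfocal distance H = f²/(N·c) + f = 34²/(11 × 0.011) + 34 = 1156/0.121 + 34 ≈ 9587.7 mm ≈ 9.588 m.
Near limit Dn = s·(H − f)/(H + s − 2f) = 1320 × (9587.7 − 34) / (9587.7 + 1320 − 2 × 34) = 1320 × 9553.7 / 10839.7 ≈ 1163.40 mm.
Far limit Df = s·(H − f)/(H − s) = 1320 × (9587.7 − 34) / (9587.7 − 1320) = 1320 × 9553.7 / 8267.7 ≈ 1525.32 mm.
Depth of field = Df − Dn = 1525.32 − 1163.40 ≈ 361.92 mm.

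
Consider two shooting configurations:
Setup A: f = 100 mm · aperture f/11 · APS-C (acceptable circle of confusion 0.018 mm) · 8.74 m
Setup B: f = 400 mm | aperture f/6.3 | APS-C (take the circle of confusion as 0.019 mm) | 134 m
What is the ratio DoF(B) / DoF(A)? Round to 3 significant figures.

8.78

Setup A: H = 100²/(11×0.018) + 100 ≈ 50605.1 mm; DoF = Df − Dn = 10543.7 − 7463.2 ≈ 3080.5 mm.
Setup B: H = 400²/(6.3×0.019) + 400 ≈ 1337075.0 mm; DoF = Df − Dn = 148881 − 121824 ≈ 27057 mm.
Ratio = 27057 / 3080.5 ≈ 8.78.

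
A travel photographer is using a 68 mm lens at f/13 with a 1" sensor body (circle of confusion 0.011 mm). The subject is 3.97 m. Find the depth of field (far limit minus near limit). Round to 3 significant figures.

0.972 m

Hyperfocal distance H = f²/(N·c) + f = 68²/(13 × 0.011) + 68 = 4624/0.143 + 68 ≈ 32403.7 mm ≈ 32.40 m.
Near limit Dn = s·(H − f)/(H + s − 2f) = 3970 × (32403.7 − 68) / (32403.7 + 3970 − 2 × 68) = 3970 × 32335.7 / 36237.7 ≈ 3542.52 mm.
Far limit Df = s·(H − f)/(H − s) = 3970 × (32403.7 − 68) / (32403.7 − 3970) = 3970 × 32335.7 / 28433.7 ≈ 4514.81 mm.
Depth of field = Df − Dn = 4514.81 − 3542.52 ≈ 972.29 mm ≈ 0.972 m.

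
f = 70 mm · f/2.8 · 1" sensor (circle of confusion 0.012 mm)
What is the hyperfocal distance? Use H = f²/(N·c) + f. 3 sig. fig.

Hyperfocal distance H = f²/(N·c) + f = 70²/(2.8 × 0.012) + 70 = 4900/0.0336 + 70 ≈ 145903.3 mm ≈ 146 m.

146 m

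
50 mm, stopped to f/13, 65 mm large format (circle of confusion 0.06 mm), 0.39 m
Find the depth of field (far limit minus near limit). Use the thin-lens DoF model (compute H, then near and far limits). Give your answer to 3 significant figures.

83.7 mm

Hyperfocal distance H = f²/(N·c) + f = 50²/(13 × 0.06) + 50 = 2500/0.78 + 50 ≈ 3255.1 mm ≈ 3.255 m.
Near limit Dn = s·(H − f)/(H + s − 2f) = 390 × (3255.1 − 50) / (3255.1 + 390 − 2 × 50) = 390 × 3205.1 / 3545.1 ≈ 352.597 mm.
Far limit Df = s·(H − f)/(H − s) = 390 × (3255.1 − 50) / (3255.1 − 390) = 390 × 3205.1 / 2865.1 ≈ 436.281 mm.
Depth of field = Df − Dn = 436.281 − 352.597 ≈ 83.684 mm.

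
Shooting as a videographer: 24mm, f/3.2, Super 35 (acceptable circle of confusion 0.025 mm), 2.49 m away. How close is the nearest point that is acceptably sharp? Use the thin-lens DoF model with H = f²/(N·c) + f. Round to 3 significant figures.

Hyperfocal distance H = f²/(N·c) + f = 24²/(3.2 × 0.025) + 24 = 576/0.08 + 24 ≈ 7224.0 mm ≈ 7.224 m.
Near limit Dn = s·(H − f)/(H + s − 2f) = 2490 × (7224.0 − 24) / (7224.0 + 2490 − 2 × 24) = 2490 × 7200.0 / 9666.0 ≈ 1854.7 mm ≈ 1.85 m.

1.85 m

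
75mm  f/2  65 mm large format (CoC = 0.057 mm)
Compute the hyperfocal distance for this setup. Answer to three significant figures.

Hyperfocal distance H = f²/(N·c) + f = 75²/(2 × 0.057) + 75 = 5625/0.114 + 75 ≈ 49417.1 mm ≈ 49.4 m.

49.4 m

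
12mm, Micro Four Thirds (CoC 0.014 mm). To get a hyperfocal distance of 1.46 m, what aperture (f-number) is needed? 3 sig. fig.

Rearrange H = f²/(N·c) + f for N: N = f² / ((H − f)·c).
N = 12² / ((1460 − 12) × 0.014) = 144 / 20.27 ≈ 7.10.

f/7.10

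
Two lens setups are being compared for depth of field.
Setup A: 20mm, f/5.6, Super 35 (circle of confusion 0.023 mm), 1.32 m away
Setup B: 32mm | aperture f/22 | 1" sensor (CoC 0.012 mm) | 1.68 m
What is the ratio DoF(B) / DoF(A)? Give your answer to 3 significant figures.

1.30

Setup A: H = 20²/(5.6×0.023) + 20 ≈ 3125.6 mm; DoF = Df − Dn = 2270.4 − 930.5 ≈ 1339.9 mm.
Setup B: H = 32²/(22×0.012) + 32 ≈ 3910.8 mm; DoF = Df − Dn = 2921.1 − 1179.1 ≈ 1742.0 mm.
Ratio = 1742.0 / 1339.9 ≈ 1.30.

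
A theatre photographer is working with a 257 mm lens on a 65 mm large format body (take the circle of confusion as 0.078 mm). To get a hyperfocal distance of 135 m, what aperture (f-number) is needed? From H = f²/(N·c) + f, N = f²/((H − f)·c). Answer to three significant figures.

Rearrange H = f²/(N·c) + f for N: N = f² / ((H − f)·c).
N = 257² / ((135000 − 257) × 0.078) = 66049 / 10510 ≈ 6.28.

f/6.28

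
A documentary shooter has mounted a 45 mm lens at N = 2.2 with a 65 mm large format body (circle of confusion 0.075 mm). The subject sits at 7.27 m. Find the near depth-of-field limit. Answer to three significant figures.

Hyperfocal distance H = f²/(N·c) + f = 45²/(2.2 × 0.075) + 45 = 2025/0.165 + 45 ≈ 12317.7 mm ≈ 12.32 m.
Near limit Dn = s·(H − f)/(H + s − 2f) = 7270 × (12317.7 − 45) / (12317.7 + 7270 − 2 × 45) = 7270 × 12272.7 / 19497.7 ≈ 4576.1 mm ≈ 4.58 m.

4.58 m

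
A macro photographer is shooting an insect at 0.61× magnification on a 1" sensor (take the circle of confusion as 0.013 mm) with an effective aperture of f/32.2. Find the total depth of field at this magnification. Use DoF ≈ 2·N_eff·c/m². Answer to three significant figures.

At magnification m, DoF ≈ 2·N_eff·c/m² = 2 × 32.2 × 0.013 / 0.61² = 0.8372 / 0.3721 ≈ 2.25 mm.

2.25 mm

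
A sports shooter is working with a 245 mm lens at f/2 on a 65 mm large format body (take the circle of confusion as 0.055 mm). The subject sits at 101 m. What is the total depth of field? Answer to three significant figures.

38.6 m

Hyperfocal distance H = f²/(N·c) + f = 245²/(2 × 0.055) + 245 = 60025/0.11 + 245 ≈ 545926.8 mm ≈ 545.9 m.
Near limit Dn = s·(H − f)/(H + s − 2f) = 101000 × (545926.8 − 245) / (545926.8 + 101000 − 2 × 245) = 101000 × 545681.8 / 646436.8 ≈ 85258 mm.
Far limit Df = s·(H − f)/(H − s) = 101000 × (545926.8 − 245) / (545926.8 − 101000) = 101000 × 545681.8 / 444926.8 ≈ 123872 mm.
Depth of field = Df − Dn = 123872 − 85258 ≈ 38614 mm ≈ 38.6 m.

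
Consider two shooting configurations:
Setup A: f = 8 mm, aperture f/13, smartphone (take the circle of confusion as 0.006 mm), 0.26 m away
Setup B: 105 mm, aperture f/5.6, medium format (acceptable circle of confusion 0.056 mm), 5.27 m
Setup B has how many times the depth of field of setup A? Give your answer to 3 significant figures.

Setup A: H = 8²/(13×0.006) + 8 ≈ 828.5 mm; DoF = Df − Dn = 375.25 − 198.91 ≈ 176.34 mm.
Setup B: H = 105²/(5.6×0.056) + 105 ≈ 35261.2 mm; DoF = Df − Dn = 6177.6 − 4594.9 ≈ 1582.7 mm.
Ratio = 1582.7 / 176.34 ≈ 8.98.

8.98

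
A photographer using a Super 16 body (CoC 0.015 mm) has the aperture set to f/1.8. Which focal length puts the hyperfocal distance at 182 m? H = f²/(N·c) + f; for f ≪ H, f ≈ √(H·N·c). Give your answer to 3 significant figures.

From H = f²/(N·c) + f, with f ≪ H: f ≈ √(H·N·c) = √(182000 × 1.8 × 0.015) = √4914.0 ≈ 70.10 mm.
The +f correction barely moves this — solving exactly, f² + N·c·f − N·c·H = 0 ⇒ f = (−N·c + √((N·c)² + 4·N·c·H))/2 = (−0.027 + √19656)/2 ≈ 70.086 mm, so f ≈ 70.1 mm.

70.1 mm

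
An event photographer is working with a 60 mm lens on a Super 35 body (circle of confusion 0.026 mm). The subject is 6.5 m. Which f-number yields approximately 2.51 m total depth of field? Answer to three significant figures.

Write h = H − f = f²/(N·c). The thin-lens limits are Dn = s·h/(h + (s−f)) and Df = s·h/(h − (s−f)), so DoF = Df − Dn = 2·s·(s−f)·h / (h² − (s−f)²).
That is a quadratic in h: DoF·h² − 2·s·(s−f)·h − DoF·(s−f)² = 0 ⇒ h = (s−f)·(s + √(s² + DoF²)) / DoF = 6440 × (6500 + √(6500² + 2510²)) / 2510 = 6440 × (6500 + 6967.79) / 2510 ≈ 34555 mm.
Then N = f²/(c·h) = 60² / (0.026 × 34555) = 3600 / 898.43 ≈ 4.01.

f/4.01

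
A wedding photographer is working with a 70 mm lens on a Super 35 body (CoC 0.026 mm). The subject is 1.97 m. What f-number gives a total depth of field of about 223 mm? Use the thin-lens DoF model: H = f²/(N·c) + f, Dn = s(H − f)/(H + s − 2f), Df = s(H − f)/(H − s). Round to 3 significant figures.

f/5.60

Write h = H − f = f²/(N·c). The thin-lens limits are Dn = s·h/(h + (s−f)) and Df = s·h/(h − (s−f)), so DoF = Df − Dn = 2·s·(s−f)·h / (h² − (s−f)²).
That is a quadratic in h: DoF·h² − 2·s·(s−f)·h − DoF·(s−f)² = 0 ⇒ h = (s−f)·(s + √(s² + DoF²)) / DoF = 1900 × (1970 + √(1970² + 223²)) / 223 = 1900 × (1970 + 1982.58) / 223 ≈ 33677 mm.
Then N = f²/(c·h) = 70² / (0.026 × 33677) = 4900 / 875.59 ≈ 5.60.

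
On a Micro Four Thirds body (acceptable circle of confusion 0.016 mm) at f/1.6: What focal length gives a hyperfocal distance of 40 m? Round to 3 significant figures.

32.0 mm

From H = f²/(N·c) + f, with f ≪ H: f ≈ √(H·N·c) = √(40000 × 1.6 × 0.016) = √1024.0 ≈ 32.00 mm.
The +f correction barely moves this — solving exactly, f² + N·c·f − N·c·H = 0 ⇒ f = (−N·c + √((N·c)² + 4·N·c·H))/2 = (−0.0256 + √4096.0)/2 ≈ 31.987 mm, so f ≈ 32.0 mm.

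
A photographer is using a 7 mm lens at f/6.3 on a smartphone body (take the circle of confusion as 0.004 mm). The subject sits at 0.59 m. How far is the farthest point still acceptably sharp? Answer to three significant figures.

Hyperfocal distance H = f²/(N·c) + f = 7²/(6.3 × 0.004) + 7 = 49/0.0252 + 7 ≈ 1951.4 mm ≈ 1.951 m.
Far limit Df = s·(H − f)/(H − s) = 590 × (1951.4 − 7) / (1951.4 − 590) = 590 × 1944.4 / 1361.4 ≈ 842.65 mm ≈ 0.843 m.

0.843 m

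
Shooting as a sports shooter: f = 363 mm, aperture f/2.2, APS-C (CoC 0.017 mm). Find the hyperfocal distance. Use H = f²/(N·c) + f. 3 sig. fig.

Hyperfocal distance H = f²/(N·c) + f = 363²/(2.2 × 0.017) + 363 = 131769/0.0374 + 363 ≈ 3523598.3 mm ≈ 3520 m.

3520 m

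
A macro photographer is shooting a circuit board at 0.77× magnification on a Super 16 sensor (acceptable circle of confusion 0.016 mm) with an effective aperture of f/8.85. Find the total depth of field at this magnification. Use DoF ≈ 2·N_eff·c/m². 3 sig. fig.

At magnification m, DoF ≈ 2·N_eff·c/m² = 2 × 8.85 × 0.016 / 0.77² = 0.2832 / 0.5929 ≈ 0.478 mm.

0.478 mm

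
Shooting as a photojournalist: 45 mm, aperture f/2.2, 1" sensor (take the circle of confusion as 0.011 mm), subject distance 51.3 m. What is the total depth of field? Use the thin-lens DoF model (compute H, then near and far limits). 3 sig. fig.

Hyperfocal distance H = f²/(N·c) + f = 45²/(2.2 × 0.011) + 45 = 2025/0.0242 + 45 ≈ 83722.7 mm ≈ 83.72 m.
Near limit Dn = s·(H − f)/(H + s − 2f) = 51300 × (83722.7 − 45) / (83722.7 + 51300 − 2 × 45) = 51300 × 83677.7 / 134932.7 ≈ 31813 mm.
Far limit Df = s·(H − f)/(H − s) = 51300 × (83722.7 − 45) / (83722.7 − 51300) = 51300 × 83677.7 / 32422.7 ≈ 132397 mm.
Depth of field = Df − Dn = 132397 − 31813 ≈ 100584 mm ≈ 101 m.

101 m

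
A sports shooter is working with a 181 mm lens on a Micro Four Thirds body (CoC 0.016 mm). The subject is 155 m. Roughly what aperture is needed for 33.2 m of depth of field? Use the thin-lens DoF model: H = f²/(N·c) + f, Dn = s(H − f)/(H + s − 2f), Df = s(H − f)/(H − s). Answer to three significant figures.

Write h = H − f = f²/(N·c). The thin-lens limits are Dn = s·h/(h + (s−f)) and Df = s·h/(h − (s−f)), so DoF = Df − Dn = 2·s·(s−f)·h / (h² − (s−f)²).
That is a quadratic in h: DoF·h² − 2·s·(s−f)·h − DoF·(s−f)² = 0 ⇒ h = (s−f)·(s + √(s² + DoF²)) / DoF = 154819 × (155000 + √(155000² + 33200²)) / 33200 = 154819 × (155000 + 158516) / 33200 ≈ 1461994 mm.
Then N = f²/(c·h) = 181² / (0.016 × 1461994) = 32761 / 23392 ≈ 1.40.

f/1.40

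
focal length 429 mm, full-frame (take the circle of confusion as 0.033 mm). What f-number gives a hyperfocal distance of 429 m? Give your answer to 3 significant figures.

f/13

Rearrange H = f²/(N·c) + f for N: N = f² / ((H − f)·c).
N = 429² / ((429000 − 429) × 0.033) = 184041 / 14143 ≈ 13.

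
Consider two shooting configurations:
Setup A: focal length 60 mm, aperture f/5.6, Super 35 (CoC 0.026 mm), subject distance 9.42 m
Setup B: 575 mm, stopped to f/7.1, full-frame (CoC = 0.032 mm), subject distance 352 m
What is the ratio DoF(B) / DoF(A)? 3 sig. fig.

21.7

Setup A: H = 60²/(5.6×0.026) + 60 ≈ 24785.3 mm; DoF = Df − Dn = 15158.3 − 6833.2 ≈ 8325.1 mm.
Setup B: H = 575²/(7.1×0.032) + 575 ≈ 1455790.7 mm; DoF = Df − Dn = 464070 − 283529 ≈ 180541 mm.
Ratio = 180541 / 8325.1 ≈ 21.7.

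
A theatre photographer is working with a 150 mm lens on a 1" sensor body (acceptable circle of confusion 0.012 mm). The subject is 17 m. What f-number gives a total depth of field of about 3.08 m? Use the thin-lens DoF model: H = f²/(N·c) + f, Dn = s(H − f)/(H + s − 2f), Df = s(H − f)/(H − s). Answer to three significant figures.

Write h = H − f = f²/(N·c). The thin-lens limits are Dn = s·h/(h + (s−f)) and Df = s·h/(h − (s−f)), so DoF = Df − Dn = 2·s·(s−f)·h / (h² − (s−f)²).
That is a quadratic in h: DoF·h² − 2·s·(s−f)·h − DoF·(s−f)² = 0 ⇒ h = (s−f)·(s + √(s² + DoF²)) / DoF = 16850 × (17000 + √(17000² + 3080²)) / 3080 = 16850 × (17000 + 17276.8) / 3080 ≈ 187521 mm.
Then N = f²/(c·h) = 150² / (0.012 × 187521) = 22500 / 2250.2 ≈ 10.

f/10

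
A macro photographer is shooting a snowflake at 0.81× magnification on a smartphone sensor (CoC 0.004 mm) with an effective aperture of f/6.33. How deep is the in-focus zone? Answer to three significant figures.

At magnification m, DoF ≈ 2·N_eff·c/m² = 2 × 6.33 × 0.004 / 0.81² = 0.05064 / 0.6561 ≈ 0.0772 mm.

0.0772 mm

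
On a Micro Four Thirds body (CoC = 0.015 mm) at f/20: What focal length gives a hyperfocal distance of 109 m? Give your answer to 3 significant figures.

From H = f²/(N·c) + f, with f ≪ H: f ≈ √(H·N·c) = √(109000 × 20 × 0.015) = √32700 ≈ 180.8 mm.
The +f correction barely moves this — solving exactly, f² + N·c·f − N·c·H = 0 ⇒ f = (−N·c + √((N·c)² + 4·N·c·H))/2 = (−0.3 + √130800)/2 ≈ 180.68 mm, so f ≈ 181 mm.

181 mm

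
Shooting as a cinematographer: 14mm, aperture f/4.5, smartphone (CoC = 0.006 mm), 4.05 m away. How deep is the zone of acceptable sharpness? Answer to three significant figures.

Hyperfocal distance H = f²/(N·c) + f = 14²/(4.5 × 0.006) + 14 = 196/0.027 + 14 ≈ 7273.3 mm ≈ 7.273 m.
Near limit Dn = s·(H − f)/(H + s − 2f) = 4050 × (7273.3 − 14) / (7273.3 + 4050 − 2 × 14) = 4050 × 7259.3 / 11295.3 ≈ 2602.9 mm.
Far limit Df = s·(H − f)/(H − s) = 4050 × (7273.3 − 14) / (7273.3 − 4050) = 4050 × 7259.3 / 3223.3 ≈ 9121.2 mm.
Depth of field = Df − Dn = 9121.2 − 2602.9 ≈ 6518.3 mm ≈ 6.52 m.

6.52 m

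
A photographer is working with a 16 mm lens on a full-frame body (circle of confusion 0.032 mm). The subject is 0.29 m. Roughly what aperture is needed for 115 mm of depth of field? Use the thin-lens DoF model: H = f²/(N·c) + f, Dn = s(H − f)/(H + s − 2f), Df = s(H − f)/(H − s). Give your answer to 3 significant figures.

Write h = H − f = f²/(N·c). The thin-lens limits are Dn = s·h/(h + (s−f)) and Df = s·h/(h − (s−f)), so DoF = Df − Dn = 2·s·(s−f)·h / (h² − (s−f)²).
That is a quadratic in h: DoF·h² − 2·s·(s−f)·h − DoF·(s−f)² = 0 ⇒ h = (s−f)·(s + √(s² + DoF²)) / DoF = 274 × (290 + √(290² + 115²)) / 115 = 274 × (290 + 311.970) / 115 ≈ 1434.3 mm.
Then N = f²/(c·h) = 16² / (0.032 × 1434.3) = 256 / 45.896 ≈ 5.58.

f/5.58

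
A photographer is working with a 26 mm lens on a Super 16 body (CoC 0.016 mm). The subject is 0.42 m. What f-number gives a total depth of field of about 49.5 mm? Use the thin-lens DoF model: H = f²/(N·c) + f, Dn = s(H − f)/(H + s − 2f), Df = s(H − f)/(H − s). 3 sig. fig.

Write h = H − f = f²/(N·c). The thin-lens limits are Dn = s·h/(h + (s−f)) and Df = s·h/(h − (s−f)), so DoF = Df − Dn = 2·s·(s−f)·h / (h² − (s−f)²).
That is a quadratic in h: DoF·h² − 2·s·(s−f)·h − DoF·(s−f)² = 0 ⇒ h = (s−f)·(s + √(s² + DoF²)) / DoF = 394 × (420 + √(420² + 49.5²)) / 49.5 = 394 × (420 + 422.907) / 49.5 ≈ 6709.2 mm.
Then N = f²/(c·h) = 26² / (0.016 × 6709.2) = 676 / 107.35 ≈ 6.30.

f/6.30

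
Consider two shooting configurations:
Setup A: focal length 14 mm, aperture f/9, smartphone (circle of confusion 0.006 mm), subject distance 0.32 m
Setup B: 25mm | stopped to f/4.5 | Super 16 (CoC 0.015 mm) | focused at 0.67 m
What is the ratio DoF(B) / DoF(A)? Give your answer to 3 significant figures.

1.73

Setup A: H = 14²/(9×0.006) + 14 ≈ 3643.6 mm; DoF = Df − Dn = 349.462 − 295.120 ≈ 54.342 mm.
Setup B: H = 25²/(4.5×0.015) + 25 ≈ 9284.3 mm; DoF = Df − Dn = 720.167 − 626.367 ≈ 93.800 mm.
Ratio = 93.800 / 54.342 ≈ 1.73.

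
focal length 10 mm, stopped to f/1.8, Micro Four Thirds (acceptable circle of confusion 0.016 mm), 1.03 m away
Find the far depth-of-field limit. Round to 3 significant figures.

Hyperfocal distance H = f²/(N·c) + f = 10²/(1.8 × 0.016) + 10 = 100/0.0288 + 10 ≈ 3482.2 mm ≈ 3.482 m.
Far limit Df = s·(H − f)/(H − s) = 1030 × (3482.2 − 10) / (3482.2 − 1030) = 1030 × 3472.2 / 2452.2 ≈ 1458.4 mm ≈ 1.46 m.

1.46 m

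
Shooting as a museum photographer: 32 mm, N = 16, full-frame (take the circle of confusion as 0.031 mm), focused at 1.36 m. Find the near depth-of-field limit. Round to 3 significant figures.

Hyperfocal distance H = f²/(N·c) + f = 32²/(16 × 0.031) + 32 = 1024/0.496 + 32 ≈ 2096.5 mm ≈ 2.097 m.
Near limit Dn = s·(H − f)/(H + s − 2f) = 1360 × (2096.5 − 32) / (2096.5 + 1360 − 2 × 32) = 1360 × 2064.5 / 3392.5 ≈ 827.63 mm ≈ 0.828 m.

0.828 m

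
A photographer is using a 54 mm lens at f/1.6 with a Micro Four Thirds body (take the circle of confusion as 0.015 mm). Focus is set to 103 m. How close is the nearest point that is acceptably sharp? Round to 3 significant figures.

Hyperfocal distance H = f²/(N·c) + f = 54²/(1.6 × 0.015) + 54 = 2916/0.024 + 54 ≈ 121554.0 mm ≈ 121.6 m.
Near limit Dn = s·(H − f)/(H + s − 2f) = 103000 × (121554.0 − 54) / (121554.0 + 103000 − 2 × 54) = 103000 × 121500.0 / 224446.0 ≈ 55757 mm ≈ 55.8 m.

55.8 m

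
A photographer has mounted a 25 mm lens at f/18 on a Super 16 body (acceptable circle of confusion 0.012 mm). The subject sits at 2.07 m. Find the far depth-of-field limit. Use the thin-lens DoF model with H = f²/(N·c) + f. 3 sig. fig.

7.06 m

Hyperfocal distance H = f²/(N·c) + f = 25²/(18 × 0.012) + 25 = 625/0.216 + 25 ≈ 2918.5 mm ≈ 2.919 m.
Far limit Df = s·(H − f)/(H − s) = 2070 × (2918.5 − 25) / (2918.5 − 2070) = 2070 × 2893.5 / 848.5 ≈ 7058.9 mm ≈ 7.06 m.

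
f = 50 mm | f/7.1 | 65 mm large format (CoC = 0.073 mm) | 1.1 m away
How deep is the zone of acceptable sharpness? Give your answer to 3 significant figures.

Hyperfocal distance H = f²/(N·c) + f = 50²/(7.1 × 0.073) + 50 = 2500/0.5183 + 50 ≈ 4873.5 mm ≈ 4.873 m.
Near limit Dn = s·(H − f)/(H + s − 2f) = 1100 × (4873.5 − 50) / (4873.5 + 1100 − 2 × 50) = 1100 × 4823.5 / 5873.5 ≈ 903.35 mm.
Far limit Df = s·(H − f)/(H − s) = 1100 × (4873.5 − 50) / (4873.5 − 1100) = 1100 × 4823.5 / 3773.5 ≈ 1406.09 mm.
Depth of field = Df − Dn = 1406.09 − 903.35 ≈ 502.74 mm ≈ 0.503 m.

0.503 m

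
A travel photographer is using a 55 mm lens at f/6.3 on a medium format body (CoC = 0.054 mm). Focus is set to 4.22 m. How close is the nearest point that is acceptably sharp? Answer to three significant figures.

Hyperfocal distance H = f²/(N·c) + f = 55²/(6.3 × 0.054) + 55 = 3025/0.3402 + 55 ≈ 8946.8 mm ≈ 8.947 m.
Near limit Dn = s·(H − f)/(H + s − 2f) = 4220 × (8946.8 − 55) / (8946.8 + 4220 − 2 × 55) = 4220 × 8891.8 / 13056.8 ≈ 2873.9 mm ≈ 2.87 m.

2.87 m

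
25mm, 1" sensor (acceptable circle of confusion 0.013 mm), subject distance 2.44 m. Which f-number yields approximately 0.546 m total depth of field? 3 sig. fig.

Write h = H − f = f²/(N·c). The thin-lens limits are Dn = s·h/(h + (s−f)) and Df = s·h/(h − (s−f)), so DoF = Df − Dn = 2·s·(s−f)·h / (h² − (s−f)²).
That is a quadratic in h: DoF·h² − 2·s·(s−f)·h − DoF·(s−f)² = 0 ⇒ h = (s−f)·(s + √(s² + DoF²)) / DoF = 2415 × (2440 + √(2440² + 546²)) / 546 = 2415 × (2440 + 2500.34) / 546 ≈ 21852 mm.
Then N = f²/(c·h) = 25² / (0.013 × 21852) = 625 / 284.07 ≈ 2.20.

f/2.20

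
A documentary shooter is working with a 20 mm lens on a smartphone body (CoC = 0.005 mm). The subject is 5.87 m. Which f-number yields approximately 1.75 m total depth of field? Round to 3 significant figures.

f/2.00

Write h = H − f = f²/(N·c). The thin-lens limits are Dn = s·h/(h + (s−f)) and Df = s·h/(h − (s−f)), so DoF = Df − Dn = 2·s·(s−f)·h / (h² − (s−f)²).
That is a quadratic in h: DoF·h² − 2·s·(s−f)·h − DoF·(s−f)² = 0 ⇒ h = (s−f)·(s + √(s² + DoF²)) / DoF = 5850 × (5870 + √(5870² + 1750²)) / 1750 = 5850 × (5870 + 6125.31) / 1750 ≈ 40099 mm.
Then N = f²/(c·h) = 20² / (0.005 × 40099) = 400 / 200.49 ≈ 2.00.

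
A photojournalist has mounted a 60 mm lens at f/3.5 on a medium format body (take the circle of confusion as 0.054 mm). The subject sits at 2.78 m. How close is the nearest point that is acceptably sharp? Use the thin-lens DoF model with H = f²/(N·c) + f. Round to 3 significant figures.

Hyperfocal distance H = f²/(N·c) + f = 60²/(3.5 × 0.054) + 60 = 3600/0.189 + 60 ≈ 19107.6 mm ≈ 19.11 m.
Near limit Dn = s·(H − f)/(H + s − 2f) = 2780 × (19107.6 − 60) / (19107.6 + 2780 − 2 × 60) = 2780 × 19047.6 / 21767.6 ≈ 2432.6 mm ≈ 2.43 m.

2.43 m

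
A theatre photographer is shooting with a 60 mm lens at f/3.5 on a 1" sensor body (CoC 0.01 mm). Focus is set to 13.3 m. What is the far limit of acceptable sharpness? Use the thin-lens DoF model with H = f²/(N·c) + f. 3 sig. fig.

15.3 m

Hyperfocal distance H = f²/(N·c) + f = 60²/(3.5 × 0.01) + 60 = 3600/0.035 + 60 ≈ 102917.1 mm ≈ 102.9 m.
Far limit Df = s·(H − f)/(H − s) = 13300 × (102917.1 − 60) / (102917.1 − 13300) = 13300 × 102857.1 / 89617.1 ≈ 15265 mm ≈ 15.3 m.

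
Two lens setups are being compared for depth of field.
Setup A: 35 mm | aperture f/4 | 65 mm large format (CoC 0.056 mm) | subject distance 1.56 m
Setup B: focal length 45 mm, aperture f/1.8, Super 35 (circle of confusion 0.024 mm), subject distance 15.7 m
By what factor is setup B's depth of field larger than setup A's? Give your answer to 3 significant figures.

Setup A: H = 35²/(4×0.056) + 35 ≈ 5503.8 mm; DoF = Df − Dn = 2163.23 − 1219.84 ≈ 943.39 mm.
Setup B: H = 45²/(1.8×0.024) + 45 ≈ 46920.0 mm; DoF = Df − Dn = 23573 − 11769 ≈ 11804 mm.
Ratio = 11804 / 943.39 ≈ 12.5.

12.5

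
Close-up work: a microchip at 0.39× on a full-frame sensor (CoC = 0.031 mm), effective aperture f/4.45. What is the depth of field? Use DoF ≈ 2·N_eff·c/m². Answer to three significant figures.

At magnification m, DoF ≈ 2·N_eff·c/m² = 2 × 4.45 × 0.031 / 0.39² = 0.2759 / 0.1521 ≈ 1.81 mm.

1.81 mm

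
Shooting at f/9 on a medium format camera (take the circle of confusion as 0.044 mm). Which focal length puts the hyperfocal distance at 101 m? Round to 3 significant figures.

From H = f²/(N·c) + f, with f ≪ H: f ≈ √(H·N·c) = √(101000 × 9 × 0.044) = √39996 ≈ 200.0 mm.
The +f correction barely moves this — solving exactly, f² + N·c·f − N·c·H = 0 ⇒ f = (−N·c + √((N·c)² + 4·N·c·H))/2 = (−0.396 + √159984)/2 ≈ 199.79 mm, so f ≈ 200 mm.

200 mm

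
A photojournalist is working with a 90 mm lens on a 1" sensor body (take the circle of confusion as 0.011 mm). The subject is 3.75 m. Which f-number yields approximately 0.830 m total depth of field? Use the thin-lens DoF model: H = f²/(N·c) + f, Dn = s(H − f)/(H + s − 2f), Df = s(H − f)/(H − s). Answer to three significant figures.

Write h = H − f = f²/(N·c). The thin-lens limits are Dn = s·h/(h + (s−f)) and Df = s·h/(h − (s−f)), so DoF = Df − Dn = 2·s·(s−f)·h / (h² − (s−f)²).
That is a quadratic in h: DoF·h² − 2·s·(s−f)·h − DoF·(s−f)² = 0 ⇒ h = (s−f)·(s + √(s² + DoF²)) / DoF = 3660 × (3750 + √(3750² + 830²)) / 830 = 3660 × (3750 + 3840.76) / 830 ≈ 33472 mm.
Then N = f²/(c·h) = 90² / (0.011 × 33472) = 8100 / 368.20 ≈ 22.

f/22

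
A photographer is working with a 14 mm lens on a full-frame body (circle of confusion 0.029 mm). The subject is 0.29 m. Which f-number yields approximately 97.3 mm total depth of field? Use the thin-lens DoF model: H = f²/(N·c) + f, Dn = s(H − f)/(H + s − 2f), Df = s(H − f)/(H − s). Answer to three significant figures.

Write h = H − f = f²/(N·c). The thin-lens limits are Dn = s·h/(h + (s−f)) and Df = s·h/(h − (s−f)), so DoF = Df − Dn = 2·s·(s−f)·h / (h² − (s−f)²).
That is a quadratic in h: DoF·h² − 2·s·(s−f)·h − DoF·(s−f)² = 0 ⇒ h = (s−f)·(s + √(s² + DoF²)) / DoF = 276 × (290 + √(290² + 97.3²)) / 97.3 = 276 × (290 + 305.888) / 97.3 ≈ 1690.3 mm.
Then N = f²/(c·h) = 14² / (0.029 × 1690.3) = 196 / 49.018 ≈ 4.

f/4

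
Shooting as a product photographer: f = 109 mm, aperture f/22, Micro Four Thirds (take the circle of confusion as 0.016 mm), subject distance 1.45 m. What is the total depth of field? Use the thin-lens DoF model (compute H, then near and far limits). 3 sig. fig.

Hyperfocal distance H = f²/(N·c) + f = 109²/(22 × 0.016) + 109 = 11881/0.352 + 109 ≈ 33861.8 mm ≈ 33.86 m.
Near limit Dn = s·(H − f)/(H + s − 2f) = 1450 × (33861.8 − 109) / (33861.8 + 1450 − 2 × 109) = 1450 × 33752.8 / 35093.8 ≈ 1394.59 mm.
Far limit Df = s·(H − f)/(H − s) = 1450 × (33861.8 − 109) / (33861.8 − 1450) = 1450 × 33752.8 / 32411.8 ≈ 1509.99 mm.
Depth of field = Df − Dn = 1509.99 − 1394.59 ≈ 115.40 mm.

115 mm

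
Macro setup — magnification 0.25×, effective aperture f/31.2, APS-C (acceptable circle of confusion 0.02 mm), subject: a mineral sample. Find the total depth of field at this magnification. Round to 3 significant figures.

20.0 mm

At magnification m, DoF ≈ 2·N_eff·c/m² = 2 × 31.2 × 0.02 / 0.25² = 1.248 / 0.0625 ≈ 20 mm.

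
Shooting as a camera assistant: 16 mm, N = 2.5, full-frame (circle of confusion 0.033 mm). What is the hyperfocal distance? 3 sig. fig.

Hyperfocal distance H = f²/(N·c) + f = 16²/(2.5 × 0.033) + 16 = 256/0.0825 + 16 ≈ 3119.0 mm ≈ 3.12 m.

3.12 m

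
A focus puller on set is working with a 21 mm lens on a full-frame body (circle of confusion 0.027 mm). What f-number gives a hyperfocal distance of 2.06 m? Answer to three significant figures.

f/8.01

Rearrange H = f²/(N·c) + f for N: N = f² / ((H − f)·c).
N = 21² / ((2060 − 21) × 0.027) = 441 / 55.05 ≈ 8.01.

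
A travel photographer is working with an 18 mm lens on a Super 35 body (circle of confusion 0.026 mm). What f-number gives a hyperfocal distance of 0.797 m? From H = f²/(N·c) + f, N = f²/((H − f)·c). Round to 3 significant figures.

f/16

Rearrange H = f²/(N·c) + f for N: N = f² / ((H − f)·c).
N = 18² / ((797 − 18) × 0.026) = 324 / 20.25 ≈ 16.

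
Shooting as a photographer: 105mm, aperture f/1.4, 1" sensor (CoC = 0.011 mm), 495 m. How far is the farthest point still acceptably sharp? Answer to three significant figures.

1600 m

Hyperfocal distance H = f²/(N·c) + f = 105²/(1.4 × 0.011) + 105 = 11025/0.0154 + 105 ≈ 716014.1 mm ≈ 716.0 m.
Far limit Df = s·(H − f)/(H − s) = 495000 × (716014.1 − 105) / (716014.1 − 495000) = 495000 × 715909.1 / 221014.1 ≈ 1603405 mm ≈ 1600 m.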